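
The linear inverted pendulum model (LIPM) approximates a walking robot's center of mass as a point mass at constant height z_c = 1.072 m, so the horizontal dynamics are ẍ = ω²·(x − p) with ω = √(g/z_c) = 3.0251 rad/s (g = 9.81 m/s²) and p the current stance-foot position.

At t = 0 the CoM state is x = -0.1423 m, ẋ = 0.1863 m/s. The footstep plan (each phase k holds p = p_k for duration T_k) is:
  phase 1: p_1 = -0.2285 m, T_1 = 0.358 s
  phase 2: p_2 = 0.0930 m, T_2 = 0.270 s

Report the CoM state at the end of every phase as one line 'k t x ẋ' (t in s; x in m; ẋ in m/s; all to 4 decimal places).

phase 1: p=-0.2285, T=0.358, ωT=1.082986, cosh=1.646034, sinh=1.307451; start (x,ẋ)=(-0.142300, 0.186300) → end (x,ẋ)=(-0.006093, 0.647592)
phase 2: p=0.0930, T=0.270, ωT=0.816777, cosh=1.352524, sinh=0.910670; start (x,ẋ)=(-0.006093, 0.647592) → end (x,ẋ)=(0.153924, 0.602895)

1 0.3580 -0.0061 0.6476
2 0.6280 0.1539 0.6029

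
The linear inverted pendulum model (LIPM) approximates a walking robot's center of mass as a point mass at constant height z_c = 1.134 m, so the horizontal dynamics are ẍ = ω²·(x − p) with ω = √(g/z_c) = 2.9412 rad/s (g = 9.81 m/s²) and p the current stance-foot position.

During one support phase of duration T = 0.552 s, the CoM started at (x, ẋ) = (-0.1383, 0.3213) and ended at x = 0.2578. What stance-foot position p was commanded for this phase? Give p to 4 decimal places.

ωT = 2.9412·0.552 = 1.623542; cosh(ωT) = 2.634111, sinh(ωT) = 2.436912
x(T) = p + (x₀−p)·cosh(ωT) + (ẋ₀/ω)·sinh(ωT) ⇒ p·(1 − cosh) = x(T) − x₀·cosh − (ẋ₀/ω)·sinh
numerator   = 0.2578 − (-0.1383)·2.634111 − (0.3213/2.9412)·2.436912 = 0.355887
denominator = 1 − 2.634111 = -1.634111
p = 0.355887 / -1.634111 = -0.2178

p = -0.2178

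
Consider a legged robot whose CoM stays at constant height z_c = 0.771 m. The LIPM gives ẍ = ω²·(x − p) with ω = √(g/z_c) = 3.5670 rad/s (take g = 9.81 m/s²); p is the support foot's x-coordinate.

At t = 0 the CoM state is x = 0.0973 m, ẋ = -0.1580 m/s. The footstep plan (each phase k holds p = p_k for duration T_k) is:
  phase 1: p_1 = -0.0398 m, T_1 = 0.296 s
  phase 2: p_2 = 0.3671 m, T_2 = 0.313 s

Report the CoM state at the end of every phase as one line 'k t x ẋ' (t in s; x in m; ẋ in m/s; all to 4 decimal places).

phase 1: p=-0.0398, T=0.296, ωT=1.055832, cosh=1.611134, sinh=1.263231; start (x,ẋ)=(0.097300, -0.158000) → end (x,ẋ)=(0.125132, 0.363206)
phase 2: p=0.3671, T=0.313, ωT=1.116471, cosh=1.690745, sinh=1.363312; start (x,ẋ)=(0.125132, 0.363206) → end (x,ẋ)=(0.096811, -0.562587)

1 0.2960 0.1251 0.3632
2 0.6090 0.0968 -0.5626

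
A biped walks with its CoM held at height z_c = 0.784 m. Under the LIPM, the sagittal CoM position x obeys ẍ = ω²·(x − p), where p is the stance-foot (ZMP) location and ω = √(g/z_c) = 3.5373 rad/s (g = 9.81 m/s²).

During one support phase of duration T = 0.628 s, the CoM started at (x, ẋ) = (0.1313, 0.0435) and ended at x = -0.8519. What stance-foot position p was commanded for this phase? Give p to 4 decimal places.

p = 0.4149

ωT = 3.5373·0.628 = 2.221424; cosh(ωT) = 4.664455, sinh(ωT) = 4.556000
x(T) = p + (x₀−p)·cosh(ωT) + (ẋ₀/ω)·sinh(ωT) ⇒ p·(1 − cosh) = x(T) − x₀·cosh − (ẋ₀/ω)·sinh
numerator   = -0.8519 − (0.1313)·4.664455 − (0.0435/3.5373)·4.556000 = -1.520370
denominator = 1 − 4.664455 = -3.664455
p = -1.520370 / -3.664455 = 0.4149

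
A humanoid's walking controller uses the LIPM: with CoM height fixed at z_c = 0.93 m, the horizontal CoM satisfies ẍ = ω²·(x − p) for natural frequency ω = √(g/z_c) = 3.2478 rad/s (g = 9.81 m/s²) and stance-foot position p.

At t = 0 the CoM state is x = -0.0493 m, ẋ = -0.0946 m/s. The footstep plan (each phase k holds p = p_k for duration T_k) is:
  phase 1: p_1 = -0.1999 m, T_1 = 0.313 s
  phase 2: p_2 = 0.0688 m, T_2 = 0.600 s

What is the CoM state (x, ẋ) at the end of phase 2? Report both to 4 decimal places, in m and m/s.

x = 0.2895, ẋ = 0.8110

phase 1: p=-0.1999, T=0.313, ωT=1.016561, cosh=1.562756, sinh=1.200919; start (x,ẋ)=(-0.049300, -0.094600) → end (x,ẋ)=(0.000471, 0.439555)
phase 2: p=0.0688, T=0.600, ωT=1.948680, cosh=3.580939, sinh=3.438477; start (x,ẋ)=(0.000471, 0.439555) → end (x,ẋ)=(0.289481, 0.810962)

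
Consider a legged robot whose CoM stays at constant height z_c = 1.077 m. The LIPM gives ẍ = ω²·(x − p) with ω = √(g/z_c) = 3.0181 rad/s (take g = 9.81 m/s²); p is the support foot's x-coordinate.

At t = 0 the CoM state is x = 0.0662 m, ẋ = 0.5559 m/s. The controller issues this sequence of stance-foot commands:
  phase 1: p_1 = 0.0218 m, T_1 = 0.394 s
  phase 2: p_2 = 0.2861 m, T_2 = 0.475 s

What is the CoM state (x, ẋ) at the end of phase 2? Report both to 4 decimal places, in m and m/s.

x = 1.2695, ẋ = 3.1889

phase 1: p=0.0218, T=0.394, ωT=1.189131, cosh=1.794356, sinh=1.489871; start (x,ẋ)=(0.066200, 0.555900) → end (x,ẋ)=(0.375887, 1.197131)
phase 2: p=0.2861, T=0.475, ωT=1.433597, cosh=2.216104, sinh=1.977655; start (x,ẋ)=(0.375887, 1.197131) → end (x,ẋ)=(1.269515, 3.188883)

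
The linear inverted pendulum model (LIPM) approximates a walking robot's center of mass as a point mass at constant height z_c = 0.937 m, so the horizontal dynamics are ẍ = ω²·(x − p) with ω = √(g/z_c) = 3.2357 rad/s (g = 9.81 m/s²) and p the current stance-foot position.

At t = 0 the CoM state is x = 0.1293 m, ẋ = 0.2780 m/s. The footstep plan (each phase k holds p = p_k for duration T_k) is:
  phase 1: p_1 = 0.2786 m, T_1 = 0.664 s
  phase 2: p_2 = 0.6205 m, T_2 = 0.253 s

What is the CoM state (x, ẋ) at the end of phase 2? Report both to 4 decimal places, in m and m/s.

phase 1: p=0.2786, T=0.664, ωT=2.148505, cosh=4.344345, sinh=4.227687; start (x,ẋ)=(0.129300, 0.278000) → end (x,ẋ)=(-0.006783, -0.834625)
phase 2: p=0.6205, T=0.253, ωT=0.818632, cosh=1.354215, sinh=0.913181; start (x,ẋ)=(-0.006783, -0.834625) → end (x,ẋ)=(-0.464524, -2.983744)

x = -0.4645, ẋ = -2.9837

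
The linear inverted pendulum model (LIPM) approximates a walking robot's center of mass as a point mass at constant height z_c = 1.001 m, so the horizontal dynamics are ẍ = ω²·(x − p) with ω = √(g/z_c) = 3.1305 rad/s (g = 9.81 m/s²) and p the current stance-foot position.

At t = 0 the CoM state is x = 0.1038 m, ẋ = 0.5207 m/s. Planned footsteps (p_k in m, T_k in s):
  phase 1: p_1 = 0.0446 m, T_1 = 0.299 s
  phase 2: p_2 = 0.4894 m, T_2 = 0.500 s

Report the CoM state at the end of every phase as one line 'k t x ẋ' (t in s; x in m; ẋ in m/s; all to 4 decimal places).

1 0.2990 0.3111 0.9659
2 0.7990 0.7501 1.1347

phase 1: p=0.0446, T=0.299, ωT=0.936020, cosh=1.470999, sinh=1.078813; start (x,ẋ)=(0.103800, 0.520700) → end (x,ẋ)=(0.311123, 0.965881)
phase 2: p=0.4894, T=0.500, ωT=1.565250, cosh=2.496453, sinh=2.287418; start (x,ẋ)=(0.311123, 0.965881) → end (x,ẋ)=(0.750098, 1.134680)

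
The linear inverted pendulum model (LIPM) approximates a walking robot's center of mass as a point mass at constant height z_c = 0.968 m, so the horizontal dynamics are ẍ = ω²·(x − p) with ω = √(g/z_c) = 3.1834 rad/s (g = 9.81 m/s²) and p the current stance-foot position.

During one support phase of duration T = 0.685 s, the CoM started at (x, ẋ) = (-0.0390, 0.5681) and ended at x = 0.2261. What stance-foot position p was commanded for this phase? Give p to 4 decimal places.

ωT = 3.1834·0.685 = 2.180629; cosh(ωT) = 4.482421, sinh(ωT) = 4.369451
x(T) = p + (x₀−p)·cosh(ωT) + (ẋ₀/ω)·sinh(ωT) ⇒ p·(1 − cosh) = x(T) − x₀·cosh − (ẋ₀/ω)·sinh
numerator   = 0.2261 − (-0.0390)·4.482421 − (0.5681/3.1834)·4.369451 = -0.378845
denominator = 1 − 4.482421 = -3.482421
p = -0.378845 / -3.482421 = 0.1088

p = 0.1088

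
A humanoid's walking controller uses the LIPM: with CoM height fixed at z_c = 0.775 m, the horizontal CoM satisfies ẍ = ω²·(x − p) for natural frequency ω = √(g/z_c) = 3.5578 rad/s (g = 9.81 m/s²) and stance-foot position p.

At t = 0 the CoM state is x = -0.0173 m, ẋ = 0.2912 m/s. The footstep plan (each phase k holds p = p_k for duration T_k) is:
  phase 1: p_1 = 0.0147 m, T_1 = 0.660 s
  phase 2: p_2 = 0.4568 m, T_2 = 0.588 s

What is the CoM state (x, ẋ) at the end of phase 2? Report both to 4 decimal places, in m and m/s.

phase 1: p=0.0147, T=0.660, ωT=2.348148, cosh=5.280857, sinh=5.185311; start (x,ẋ)=(-0.017300, 0.291200) → end (x,ẋ)=(0.270122, 0.947440)
phase 2: p=0.4568, T=0.588, ωT=2.091986, cosh=4.112216, sinh=3.988775; start (x,ẋ)=(0.270122, 0.947440) → end (x,ẋ)=(0.751347, 1.246877)

x = 0.7513, ẋ = 1.2469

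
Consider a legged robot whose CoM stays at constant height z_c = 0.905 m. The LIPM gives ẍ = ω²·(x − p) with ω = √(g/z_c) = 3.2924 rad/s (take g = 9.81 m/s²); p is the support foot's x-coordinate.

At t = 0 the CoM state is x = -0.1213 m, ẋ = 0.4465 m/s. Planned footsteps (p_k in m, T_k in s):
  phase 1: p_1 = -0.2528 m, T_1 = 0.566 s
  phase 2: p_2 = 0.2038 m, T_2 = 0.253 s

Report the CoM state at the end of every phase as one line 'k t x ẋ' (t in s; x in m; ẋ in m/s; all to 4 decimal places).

1 0.5660 0.6078 2.8356
2 0.8190 1.5596 5.1183

phase 1: p=-0.2528, T=0.566, ωT=1.863498, cosh=3.300689, sinh=3.145560; start (x,ẋ)=(-0.121300, 0.446500) → end (x,ẋ)=(0.607827, 2.835630)
phase 2: p=0.2038, T=0.253, ωT=0.832977, cosh=1.367455, sinh=0.932702; start (x,ẋ)=(0.607827, 2.835630) → end (x,ẋ)=(1.559592, 5.118292)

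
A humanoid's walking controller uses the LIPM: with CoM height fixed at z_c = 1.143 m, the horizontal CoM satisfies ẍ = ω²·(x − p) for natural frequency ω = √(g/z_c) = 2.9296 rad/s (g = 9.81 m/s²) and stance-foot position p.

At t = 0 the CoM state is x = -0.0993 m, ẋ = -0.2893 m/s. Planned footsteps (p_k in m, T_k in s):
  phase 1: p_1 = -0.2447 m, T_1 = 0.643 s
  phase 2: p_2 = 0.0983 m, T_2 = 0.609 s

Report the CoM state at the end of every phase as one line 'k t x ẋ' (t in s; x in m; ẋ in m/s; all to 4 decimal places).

phase 1: p=-0.2447, T=0.643, ωT=1.883733, cosh=3.365018, sinh=3.212996; start (x,ẋ)=(-0.099300, -0.289300) → end (x,ẋ)=(-0.072712, 0.395121)
phase 2: p=0.0983, T=0.609, ωT=1.784126, cosh=3.061160, sinh=2.893216; start (x,ẋ)=(-0.072712, 0.395121) → end (x,ẋ)=(-0.034982, -0.239965)

1 0.6430 -0.0727 0.3951
2 1.2520 -0.0350 -0.2400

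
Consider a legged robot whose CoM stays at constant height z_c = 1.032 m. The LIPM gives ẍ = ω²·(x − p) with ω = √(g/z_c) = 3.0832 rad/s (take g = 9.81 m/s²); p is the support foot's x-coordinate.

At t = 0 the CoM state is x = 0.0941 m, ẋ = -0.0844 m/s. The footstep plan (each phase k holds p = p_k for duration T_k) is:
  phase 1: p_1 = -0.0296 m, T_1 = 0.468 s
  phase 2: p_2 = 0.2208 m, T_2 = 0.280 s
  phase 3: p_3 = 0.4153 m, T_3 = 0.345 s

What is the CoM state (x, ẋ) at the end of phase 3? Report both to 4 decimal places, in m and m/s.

phase 1: p=-0.0296, T=0.468, ωT=1.442938, cosh=2.234673, sinh=1.998440; start (x,ẋ)=(0.094100, -0.084400) → end (x,ẋ)=(0.192123, 0.573582)
phase 2: p=0.2208, T=0.280, ωT=0.863296, cosh=1.396366, sinh=0.974596; start (x,ẋ)=(0.192123, 0.573582) → end (x,ẋ)=(0.362066, 0.714761)
phase 3: p=0.4153, T=0.345, ωT=1.063704, cosh=1.621128, sinh=1.275954; start (x,ẋ)=(0.362066, 0.714761) → end (x,ẋ)=(0.624798, 0.949295)

x = 0.6248, ẋ = 0.9493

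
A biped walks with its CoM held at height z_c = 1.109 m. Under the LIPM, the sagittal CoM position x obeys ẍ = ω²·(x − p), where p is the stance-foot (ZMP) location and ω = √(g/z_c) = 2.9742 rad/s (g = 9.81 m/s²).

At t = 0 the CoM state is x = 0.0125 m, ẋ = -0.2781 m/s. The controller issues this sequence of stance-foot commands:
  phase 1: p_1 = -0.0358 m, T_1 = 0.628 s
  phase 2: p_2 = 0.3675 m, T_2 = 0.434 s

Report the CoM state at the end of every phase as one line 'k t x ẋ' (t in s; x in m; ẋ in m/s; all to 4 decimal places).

phase 1: p=-0.0358, T=0.628, ωT=1.867798, cosh=3.314243, sinh=3.159779; start (x,ẋ)=(0.012500, -0.278100) → end (x,ẋ)=(-0.171175, -0.467776)
phase 2: p=0.3675, T=0.434, ωT=1.290803, cosh=1.955377, sinh=1.680327; start (x,ẋ)=(-0.171175, -0.467776) → end (x,ẋ)=(-0.950090, -3.606775)

1 0.6280 -0.1712 -0.4678
2 1.0620 -0.9501 -3.6068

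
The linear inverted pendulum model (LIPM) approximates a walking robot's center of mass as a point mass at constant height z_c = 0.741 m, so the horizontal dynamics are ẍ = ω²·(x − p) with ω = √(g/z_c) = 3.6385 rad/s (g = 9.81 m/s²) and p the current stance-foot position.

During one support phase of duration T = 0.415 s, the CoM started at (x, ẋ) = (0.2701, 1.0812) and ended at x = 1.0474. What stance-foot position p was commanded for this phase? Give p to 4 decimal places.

ωT = 3.6385·0.415 = 1.509977; cosh(ωT) = 2.373772, sinh(ωT) = 2.152857
x(T) = p + (x₀−p)·cosh(ωT) + (ẋ₀/ω)·sinh(ωT) ⇒ p·(1 − cosh) = x(T) − x₀·cosh − (ẋ₀/ω)·sinh
numerator   = 1.0474 − (0.2701)·2.373772 − (1.0812/3.6385)·2.152857 = -0.233489
denominator = 1 − 2.373772 = -1.373772
p = -0.233489 / -1.373772 = 0.1700

p = 0.1700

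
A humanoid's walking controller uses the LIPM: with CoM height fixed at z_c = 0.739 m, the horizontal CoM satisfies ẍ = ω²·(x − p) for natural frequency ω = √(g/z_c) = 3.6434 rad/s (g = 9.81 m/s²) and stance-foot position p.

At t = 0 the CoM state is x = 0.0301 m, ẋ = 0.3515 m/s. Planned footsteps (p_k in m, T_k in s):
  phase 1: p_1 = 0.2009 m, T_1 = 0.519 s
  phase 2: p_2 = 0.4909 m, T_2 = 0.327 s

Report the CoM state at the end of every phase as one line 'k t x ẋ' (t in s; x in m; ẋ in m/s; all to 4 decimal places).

phase 1: p=0.2009, T=0.519, ωT=1.890925, cosh=3.388212, sinh=3.237280; start (x,ẋ)=(0.030100, 0.351500) → end (x,ẋ)=(-0.065487, -0.823579)
phase 2: p=0.4909, T=0.327, ωT=1.191392, cosh=1.797729, sinh=1.493931; start (x,ẋ)=(-0.065487, -0.823579) → end (x,ẋ)=(-0.847032, -4.508981)

1 0.5190 -0.0655 -0.8236
2 0.8460 -0.8470 -4.5090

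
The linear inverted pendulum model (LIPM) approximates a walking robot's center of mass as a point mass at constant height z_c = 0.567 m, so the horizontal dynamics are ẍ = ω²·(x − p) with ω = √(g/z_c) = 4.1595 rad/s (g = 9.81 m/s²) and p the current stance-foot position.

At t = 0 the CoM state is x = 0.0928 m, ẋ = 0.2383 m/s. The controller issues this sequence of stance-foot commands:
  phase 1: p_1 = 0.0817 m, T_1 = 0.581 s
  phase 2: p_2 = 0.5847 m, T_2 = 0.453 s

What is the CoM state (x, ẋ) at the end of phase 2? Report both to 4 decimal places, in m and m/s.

phase 1: p=0.0817, T=0.581, ωT=2.416670, cosh=5.648843, sinh=5.559625; start (x,ẋ)=(0.092800, 0.238300) → end (x,ẋ)=(0.462916, 1.602810)
phase 2: p=0.5847, T=0.453, ωT=1.884254, cosh=3.366691, sinh=3.214749; start (x,ẋ)=(0.462916, 1.602810) → end (x,ẋ)=(1.413453, 3.767700)

x = 1.4135, ẋ = 3.7677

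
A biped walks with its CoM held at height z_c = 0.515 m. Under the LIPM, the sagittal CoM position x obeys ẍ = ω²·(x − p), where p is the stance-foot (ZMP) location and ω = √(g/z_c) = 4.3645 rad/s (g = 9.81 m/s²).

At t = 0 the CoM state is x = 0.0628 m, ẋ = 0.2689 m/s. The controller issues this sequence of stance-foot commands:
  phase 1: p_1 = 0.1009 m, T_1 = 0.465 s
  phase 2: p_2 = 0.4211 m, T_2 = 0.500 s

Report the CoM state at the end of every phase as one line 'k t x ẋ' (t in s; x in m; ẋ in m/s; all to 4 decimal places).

1 0.4650 0.1838 0.4190
2 0.9650 -0.2240 -2.6515

phase 1: p=0.1009, T=0.465, ωT=2.029492, cosh=3.870813, sinh=3.739410; start (x,ẋ)=(0.062800, 0.268900) → end (x,ẋ)=(0.183810, 0.419044)
phase 2: p=0.4211, T=0.500, ωT=2.182250, cosh=4.489510, sinh=4.376723; start (x,ẋ)=(0.183810, 0.419044) → end (x,ẋ)=(-0.223999, -2.651461)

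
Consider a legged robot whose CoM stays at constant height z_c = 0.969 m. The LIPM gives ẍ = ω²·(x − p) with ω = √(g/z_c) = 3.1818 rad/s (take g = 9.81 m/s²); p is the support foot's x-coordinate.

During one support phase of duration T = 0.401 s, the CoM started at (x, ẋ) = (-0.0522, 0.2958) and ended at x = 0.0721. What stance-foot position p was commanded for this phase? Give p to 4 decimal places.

ωT = 3.1818·0.401 = 1.275902; cosh(ωT) = 1.930555, sinh(ωT) = 1.651376
x(T) = p + (x₀−p)·cosh(ωT) + (ẋ₀/ω)·sinh(ωT) ⇒ p·(1 − cosh) = x(T) − x₀·cosh − (ẋ₀/ω)·sinh
numerator   = 0.0721 − (-0.0522)·1.930555 − (0.2958/3.1818)·1.651376 = 0.019353
denominator = 1 − 1.930555 = -0.930555
p = 0.019353 / -0.930555 = -0.0208

p = -0.0208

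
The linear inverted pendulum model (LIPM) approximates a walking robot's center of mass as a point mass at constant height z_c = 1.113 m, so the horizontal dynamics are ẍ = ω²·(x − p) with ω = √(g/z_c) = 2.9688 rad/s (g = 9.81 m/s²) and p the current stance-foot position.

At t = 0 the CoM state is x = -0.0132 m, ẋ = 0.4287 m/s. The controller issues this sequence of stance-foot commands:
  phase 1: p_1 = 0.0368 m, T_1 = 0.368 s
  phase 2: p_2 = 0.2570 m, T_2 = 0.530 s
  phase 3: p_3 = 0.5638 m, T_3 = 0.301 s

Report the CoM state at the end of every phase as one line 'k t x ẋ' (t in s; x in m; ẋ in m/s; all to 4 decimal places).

1 0.3680 0.1449 0.5146
2 0.8980 0.3752 0.5266
3 1.1990 0.4752 0.1816

phase 1: p=0.0368, T=0.368, ωT=1.092518, cosh=1.658572, sinh=1.323202; start (x,ẋ)=(-0.013200, 0.428700) → end (x,ẋ)=(0.144944, 0.514614)
phase 2: p=0.2570, T=0.530, ωT=1.573464, cosh=2.515327, sinh=2.308001; start (x,ẋ)=(0.144944, 0.514614) → end (x,ẋ)=(0.375213, 0.526615)
phase 3: p=0.5638, T=0.301, ωT=0.893609, cosh=1.426555, sinh=1.017378; start (x,ẋ)=(0.375213, 0.526615) → end (x,ẋ)=(0.475236, 0.181640)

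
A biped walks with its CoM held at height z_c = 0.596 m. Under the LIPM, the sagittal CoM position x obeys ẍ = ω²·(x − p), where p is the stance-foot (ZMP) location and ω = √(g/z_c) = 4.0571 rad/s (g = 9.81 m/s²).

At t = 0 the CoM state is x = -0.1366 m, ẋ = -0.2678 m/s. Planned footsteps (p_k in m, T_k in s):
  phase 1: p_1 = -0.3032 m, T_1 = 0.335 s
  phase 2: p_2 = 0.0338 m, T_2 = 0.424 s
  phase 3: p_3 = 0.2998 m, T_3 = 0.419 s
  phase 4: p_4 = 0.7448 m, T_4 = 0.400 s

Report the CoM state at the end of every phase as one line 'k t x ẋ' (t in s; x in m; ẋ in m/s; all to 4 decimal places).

1 0.3350 -0.0775 0.6731
2 0.7590 0.1614 0.7192
3 1.1780 0.3774 0.5489
4 1.5780 0.1072 -2.1846

phase 1: p=-0.3032, T=0.335, ωT=1.359129, cosh=2.074842, sinh=1.817957; start (x,ẋ)=(-0.136600, -0.267800) → end (x,ẋ)=(-0.077531, 0.673138)
phase 2: p=0.0338, T=0.424, ωT=1.720210, cosh=2.882366, sinh=2.703338; start (x,ẋ)=(-0.077531, 0.673138) → end (x,ẋ)=(0.161432, 0.719189)
phase 3: p=0.2998, T=0.419, ωT=1.699925, cosh=2.828117, sinh=2.645420; start (x,ẋ)=(0.161432, 0.719189) → end (x,ẋ)=(0.377423, 0.548879)
phase 4: p=0.7448, T=0.400, ωT=1.622840, cosh=2.632399, sinh=2.435062; start (x,ẋ)=(0.377423, 0.548879) → end (x,ẋ)=(0.107152, -2.184558)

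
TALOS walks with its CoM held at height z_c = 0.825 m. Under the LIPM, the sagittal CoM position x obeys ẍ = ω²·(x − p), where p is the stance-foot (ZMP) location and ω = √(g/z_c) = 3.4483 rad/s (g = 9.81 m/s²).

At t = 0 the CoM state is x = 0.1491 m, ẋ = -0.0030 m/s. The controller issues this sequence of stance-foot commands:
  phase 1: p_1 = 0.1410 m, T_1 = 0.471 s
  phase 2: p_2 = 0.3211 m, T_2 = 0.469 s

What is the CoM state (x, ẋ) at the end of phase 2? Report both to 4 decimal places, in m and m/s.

phase 1: p=0.1410, T=0.471, ωT=1.624149, cosh=2.635590, sinh=2.438511; start (x,ẋ)=(0.149100, -0.003000) → end (x,ẋ)=(0.160227, 0.060204)
phase 2: p=0.3211, T=0.469, ωT=1.617253, cosh=2.618835, sinh=2.420392; start (x,ẋ)=(0.160227, 0.060204) → end (x,ẋ)=(-0.057943, -1.185022)

x = -0.0579, ẋ = -1.1850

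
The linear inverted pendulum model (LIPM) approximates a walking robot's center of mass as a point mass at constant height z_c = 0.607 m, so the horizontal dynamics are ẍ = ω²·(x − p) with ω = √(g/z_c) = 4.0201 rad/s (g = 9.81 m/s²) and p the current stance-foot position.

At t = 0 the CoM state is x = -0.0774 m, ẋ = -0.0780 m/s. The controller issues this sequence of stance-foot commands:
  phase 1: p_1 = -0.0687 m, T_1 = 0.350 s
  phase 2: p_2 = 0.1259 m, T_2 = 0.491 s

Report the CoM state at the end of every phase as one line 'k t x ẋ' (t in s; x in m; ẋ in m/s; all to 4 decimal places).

phase 1: p=-0.0687, T=0.350, ωT=1.407035, cosh=2.164349, sinh=1.919480; start (x,ẋ)=(-0.077400, -0.078000) → end (x,ẋ)=(-0.124773, -0.235953)
phase 2: p=0.1259, T=0.491, ωT=1.973869, cosh=3.668696, sinh=3.529778; start (x,ẋ)=(-0.124773, -0.235953) → end (x,ẋ)=(-1.000916, -4.422698)

1 0.3500 -0.1248 -0.2360
2 0.8410 -1.0009 -4.4227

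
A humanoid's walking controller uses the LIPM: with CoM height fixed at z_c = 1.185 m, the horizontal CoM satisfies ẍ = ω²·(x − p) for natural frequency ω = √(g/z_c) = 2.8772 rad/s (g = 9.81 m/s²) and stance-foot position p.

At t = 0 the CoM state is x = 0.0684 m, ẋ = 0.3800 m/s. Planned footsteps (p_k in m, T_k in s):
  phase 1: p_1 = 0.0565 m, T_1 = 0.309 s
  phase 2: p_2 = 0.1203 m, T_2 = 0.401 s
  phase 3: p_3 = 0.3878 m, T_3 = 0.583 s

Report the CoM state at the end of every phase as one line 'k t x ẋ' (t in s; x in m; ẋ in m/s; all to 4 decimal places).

1 0.3090 0.2069 0.5749
2 0.7100 0.5565 1.3578
3 1.2930 2.0736 5.0135

phase 1: p=0.0565, T=0.309, ωT=0.889055, cosh=1.421937, sinh=1.010892; start (x,ẋ)=(0.068400, 0.380000) → end (x,ẋ)=(0.206932, 0.574948)
phase 2: p=0.1203, T=0.401, ωT=1.153757, cosh=1.742765, sinh=1.427316; start (x,ẋ)=(0.206932, 0.574948) → end (x,ẋ)=(0.556499, 1.357770)
phase 3: p=0.3878, T=0.583, ωT=1.677408, cosh=2.769261, sinh=2.582403; start (x,ẋ)=(0.556499, 1.357770) → end (x,ẋ)=(2.073625, 5.013468)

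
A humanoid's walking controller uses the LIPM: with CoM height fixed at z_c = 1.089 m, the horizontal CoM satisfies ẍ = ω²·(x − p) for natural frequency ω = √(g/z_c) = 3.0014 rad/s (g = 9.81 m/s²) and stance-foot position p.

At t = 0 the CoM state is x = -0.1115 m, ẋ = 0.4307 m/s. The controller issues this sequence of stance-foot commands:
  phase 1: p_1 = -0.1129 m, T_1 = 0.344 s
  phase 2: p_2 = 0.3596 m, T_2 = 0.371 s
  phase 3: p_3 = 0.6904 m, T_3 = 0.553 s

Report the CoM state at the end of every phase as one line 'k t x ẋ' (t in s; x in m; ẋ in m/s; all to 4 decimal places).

1 0.3440 0.0652 0.6866
2 0.7150 0.1738 -0.0421
3 1.2680 -0.7524 -4.0435

phase 1: p=-0.1129, T=0.344, ωT=1.032482, cosh=1.582074, sinh=1.225952; start (x,ẋ)=(-0.111500, 0.430700) → end (x,ẋ)=(0.065239, 0.686551)
phase 2: p=0.3596, T=0.371, ωT=1.113519, cosh=1.686729, sinh=1.358328; start (x,ẋ)=(0.065239, 0.686551) → end (x,ẋ)=(0.173801, -0.042053)
phase 3: p=0.6904, T=0.553, ωT=1.659774, cosh=2.724153, sinh=2.533971; start (x,ẋ)=(0.173801, -0.042053) → end (x,ẋ)=(-0.752399, -4.043533)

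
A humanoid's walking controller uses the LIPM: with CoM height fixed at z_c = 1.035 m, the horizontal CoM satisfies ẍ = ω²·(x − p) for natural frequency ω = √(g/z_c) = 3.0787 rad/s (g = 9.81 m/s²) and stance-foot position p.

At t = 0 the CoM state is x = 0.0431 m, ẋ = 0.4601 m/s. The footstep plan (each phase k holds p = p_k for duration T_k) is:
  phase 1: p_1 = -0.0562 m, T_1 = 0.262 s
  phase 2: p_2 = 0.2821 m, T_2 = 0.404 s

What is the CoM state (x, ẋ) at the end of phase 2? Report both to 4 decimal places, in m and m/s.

phase 1: p=-0.0562, T=0.262, ωT=0.806619, cosh=1.343343, sinh=0.896979; start (x,ẋ)=(0.043100, 0.460100) → end (x,ẋ)=(0.211244, 0.892292)
phase 2: p=0.2821, T=0.404, ωT=1.243795, cosh=1.878520, sinh=1.590232; start (x,ẋ)=(0.211244, 0.892292) → end (x,ẋ)=(0.609888, 1.329288)

x = 0.6099, ẋ = 1.3293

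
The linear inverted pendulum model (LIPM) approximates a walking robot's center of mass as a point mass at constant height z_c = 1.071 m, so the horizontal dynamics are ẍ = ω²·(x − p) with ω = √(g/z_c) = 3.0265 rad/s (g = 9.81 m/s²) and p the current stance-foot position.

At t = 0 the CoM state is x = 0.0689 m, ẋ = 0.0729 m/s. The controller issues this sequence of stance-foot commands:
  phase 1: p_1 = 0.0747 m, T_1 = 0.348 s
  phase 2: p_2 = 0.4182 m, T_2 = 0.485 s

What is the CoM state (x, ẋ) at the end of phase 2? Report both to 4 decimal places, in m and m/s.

x = -0.2542, ẋ = -1.7882

phase 1: p=0.0747, T=0.348, ωT=1.053222, cosh=1.607843, sinh=1.259031; start (x,ẋ)=(0.068900, 0.072900) → end (x,ẋ)=(0.095701, 0.095111)
phase 2: p=0.4182, T=0.485, ωT=1.467853, cosh=2.285162, sinh=2.054743; start (x,ẋ)=(0.095701, 0.095111) → end (x,ẋ)=(-0.254190, -1.788173)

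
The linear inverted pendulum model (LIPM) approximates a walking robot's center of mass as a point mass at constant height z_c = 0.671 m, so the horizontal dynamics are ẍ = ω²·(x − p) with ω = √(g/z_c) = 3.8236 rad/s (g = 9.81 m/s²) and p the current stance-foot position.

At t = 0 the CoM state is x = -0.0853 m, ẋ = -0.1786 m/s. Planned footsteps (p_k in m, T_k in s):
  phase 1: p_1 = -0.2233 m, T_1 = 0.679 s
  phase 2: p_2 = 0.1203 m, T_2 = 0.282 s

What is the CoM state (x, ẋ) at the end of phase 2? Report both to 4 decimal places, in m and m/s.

x = 1.3589, ẋ = 5.1649

phase 1: p=-0.2233, T=0.679, ωT=2.596224, cosh=6.743777, sinh=6.669223; start (x,ẋ)=(-0.085300, -0.178600) → end (x,ẋ)=(0.395822, 2.314622)
phase 2: p=0.1203, T=0.282, ωT=1.078255, cosh=1.639867, sinh=1.299679; start (x,ẋ)=(0.395822, 2.314622) → end (x,ẋ)=(1.358883, 5.164869)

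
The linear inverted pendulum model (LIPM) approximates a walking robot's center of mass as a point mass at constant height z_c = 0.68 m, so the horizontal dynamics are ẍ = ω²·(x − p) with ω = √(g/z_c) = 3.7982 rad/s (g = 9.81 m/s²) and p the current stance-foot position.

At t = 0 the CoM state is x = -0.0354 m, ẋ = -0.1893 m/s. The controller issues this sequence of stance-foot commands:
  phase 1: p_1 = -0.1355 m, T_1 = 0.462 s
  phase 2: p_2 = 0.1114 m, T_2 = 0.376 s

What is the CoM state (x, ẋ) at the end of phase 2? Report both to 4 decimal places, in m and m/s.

phase 1: p=-0.1355, T=0.462, ωT=1.754768, cosh=2.977528, sinh=2.804581; start (x,ẋ)=(-0.035400, -0.189300) → end (x,ẋ)=(0.022772, 0.502655)
phase 2: p=0.1114, T=0.376, ωT=1.428123, cosh=2.205311, sinh=1.965553; start (x,ẋ)=(0.022772, 0.502655) → end (x,ẋ)=(0.176069, 0.446852)

x = 0.1761, ẋ = 0.4469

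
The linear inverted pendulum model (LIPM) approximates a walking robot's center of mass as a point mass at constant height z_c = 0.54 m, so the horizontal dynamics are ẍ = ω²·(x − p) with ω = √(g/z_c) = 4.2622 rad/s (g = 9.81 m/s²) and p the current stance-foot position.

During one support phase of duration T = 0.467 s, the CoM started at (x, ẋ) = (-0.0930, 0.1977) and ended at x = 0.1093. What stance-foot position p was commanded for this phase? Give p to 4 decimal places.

p = -0.1061

ωT = 4.2622·0.467 = 1.990447; cosh(ωT) = 3.727721, sinh(ωT) = 3.591087
x(T) = p + (x₀−p)·cosh(ωT) + (ẋ₀/ω)·sinh(ωT) ⇒ p·(1 − cosh) = x(T) − x₀·cosh − (ẋ₀/ω)·sinh
numerator   = 0.1093 − (-0.0930)·3.727721 − (0.1977/4.2622)·3.591087 = 0.289407
denominator = 1 − 3.727721 = -2.727721
p = 0.289407 / -2.727721 = -0.1061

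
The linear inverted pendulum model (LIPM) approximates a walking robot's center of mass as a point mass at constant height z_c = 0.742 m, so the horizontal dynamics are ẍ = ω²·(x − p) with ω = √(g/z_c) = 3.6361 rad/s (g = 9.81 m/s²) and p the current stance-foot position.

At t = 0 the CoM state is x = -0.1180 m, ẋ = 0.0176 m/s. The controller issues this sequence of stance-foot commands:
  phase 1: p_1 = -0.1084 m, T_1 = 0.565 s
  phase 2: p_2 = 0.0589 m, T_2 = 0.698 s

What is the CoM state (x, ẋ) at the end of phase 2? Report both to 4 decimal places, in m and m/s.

phase 1: p=-0.1084, T=0.565, ωT=2.054396, cosh=3.965149, sinh=3.836979; start (x,ẋ)=(-0.118000, 0.017600) → end (x,ẋ)=(-0.127893, -0.064149)
phase 2: p=0.0589, T=0.698, ωT=2.537998, cosh=6.366667, sinh=6.287642; start (x,ẋ)=(-0.127893, -0.064149) → end (x,ẋ)=(-1.241278, -4.678973)

x = -1.2413, ẋ = -4.6790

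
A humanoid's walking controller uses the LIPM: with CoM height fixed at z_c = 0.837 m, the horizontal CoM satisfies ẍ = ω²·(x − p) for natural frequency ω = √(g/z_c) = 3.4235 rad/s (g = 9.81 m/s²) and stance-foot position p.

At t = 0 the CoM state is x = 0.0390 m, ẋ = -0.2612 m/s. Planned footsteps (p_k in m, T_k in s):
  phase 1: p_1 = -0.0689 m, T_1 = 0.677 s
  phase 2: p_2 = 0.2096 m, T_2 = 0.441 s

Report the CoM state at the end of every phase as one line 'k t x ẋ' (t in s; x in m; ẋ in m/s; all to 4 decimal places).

phase 1: p=-0.0689, T=0.677, ωT=2.317710, cosh=5.125446, sinh=5.026947; start (x,ẋ)=(0.039000, -0.261200) → end (x,ẋ)=(0.100599, 0.518166)
phase 2: p=0.2096, T=0.441, ωT=1.509764, cosh=2.373311, sinh=2.152349; start (x,ẋ)=(0.100599, 0.518166) → end (x,ẋ)=(0.276676, 0.426586)

1 0.6770 0.1006 0.5182
2 1.1180 0.2767 0.4266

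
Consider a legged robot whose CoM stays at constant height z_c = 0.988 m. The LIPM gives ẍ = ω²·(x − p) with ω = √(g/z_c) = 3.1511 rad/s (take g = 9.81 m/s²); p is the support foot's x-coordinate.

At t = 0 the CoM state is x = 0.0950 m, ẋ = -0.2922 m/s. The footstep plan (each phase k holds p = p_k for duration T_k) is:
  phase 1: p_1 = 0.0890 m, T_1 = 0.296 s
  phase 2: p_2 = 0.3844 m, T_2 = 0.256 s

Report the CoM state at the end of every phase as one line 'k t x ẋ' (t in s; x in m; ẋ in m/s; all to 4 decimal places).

phase 1: p=0.0890, T=0.296, ωT=0.932726, cosh=1.467453, sinh=1.073973; start (x,ẋ)=(0.095000, -0.292200) → end (x,ẋ)=(-0.001784, -0.408485)
phase 2: p=0.3844, T=0.256, ωT=0.806682, cosh=1.343399, sinh=0.897062; start (x,ẋ)=(-0.001784, -0.408485) → end (x,ẋ)=(-0.250688, -1.640397)

1 0.2960 -0.0018 -0.4085
2 0.5520 -0.2507 -1.6404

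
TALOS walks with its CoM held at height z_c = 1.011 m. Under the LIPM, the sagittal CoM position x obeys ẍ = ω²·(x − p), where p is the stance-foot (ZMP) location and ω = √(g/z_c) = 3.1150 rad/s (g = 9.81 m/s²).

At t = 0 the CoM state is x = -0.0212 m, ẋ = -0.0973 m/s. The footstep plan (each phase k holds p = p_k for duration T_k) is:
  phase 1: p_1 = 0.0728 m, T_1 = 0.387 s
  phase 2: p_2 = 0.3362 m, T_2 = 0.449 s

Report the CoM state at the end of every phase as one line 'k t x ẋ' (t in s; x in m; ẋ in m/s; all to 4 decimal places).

phase 1: p=0.0728, T=0.387, ωT=1.205505, cosh=1.818993, sinh=1.519452; start (x,ẋ)=(-0.021200, -0.097300) → end (x,ẋ)=(-0.145647, -0.621899)
phase 2: p=0.3362, T=0.449, ωT=1.398635, cosh=2.148301, sinh=1.901367; start (x,ẋ)=(-0.145647, -0.621899) → end (x,ẋ)=(-1.078553, -4.189888)

1 0.3870 -0.1456 -0.6219
2 0.8360 -1.0786 -4.1899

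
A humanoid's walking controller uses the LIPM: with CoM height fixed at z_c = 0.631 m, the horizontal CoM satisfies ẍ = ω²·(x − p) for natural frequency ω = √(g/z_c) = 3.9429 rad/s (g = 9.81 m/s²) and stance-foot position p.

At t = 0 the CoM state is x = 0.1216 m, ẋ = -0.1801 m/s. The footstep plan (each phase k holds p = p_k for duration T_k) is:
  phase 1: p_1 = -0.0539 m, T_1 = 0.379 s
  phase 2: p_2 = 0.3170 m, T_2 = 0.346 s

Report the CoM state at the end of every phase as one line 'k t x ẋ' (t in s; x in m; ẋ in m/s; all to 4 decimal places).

1 0.3790 0.2602 1.0427
2 0.7250 0.6822 1.7637

phase 1: p=-0.0539, T=0.379, ωT=1.494359, cosh=2.340436, sinh=2.116044; start (x,ẋ)=(0.121600, -0.180100) → end (x,ẋ)=(0.260192, 1.042745)
phase 2: p=0.3170, T=0.346, ωT=1.364243, cosh=2.084168, sinh=1.828594; start (x,ẋ)=(0.260192, 1.042745) → end (x,ẋ)=(0.682195, 1.763671)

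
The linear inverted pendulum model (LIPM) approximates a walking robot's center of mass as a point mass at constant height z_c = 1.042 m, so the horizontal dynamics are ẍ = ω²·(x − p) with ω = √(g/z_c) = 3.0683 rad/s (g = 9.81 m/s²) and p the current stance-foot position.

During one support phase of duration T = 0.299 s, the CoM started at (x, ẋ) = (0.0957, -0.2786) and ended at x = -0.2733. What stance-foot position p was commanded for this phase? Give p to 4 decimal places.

p = 0.7019

ωT = 3.0683·0.299 = 0.917422; cosh(ωT) = 1.451188, sinh(ωT) = 1.051641
x(T) = p + (x₀−p)·cosh(ωT) + (ẋ₀/ω)·sinh(ωT) ⇒ p·(1 − cosh) = x(T) − x₀·cosh − (ẋ₀/ω)·sinh
numerator   = -0.2733 − (0.0957)·1.451188 − (-0.2786/3.0683)·1.051641 = -0.316690
denominator = 1 − 1.451188 = -0.451188
p = -0.316690 / -0.451188 = 0.7019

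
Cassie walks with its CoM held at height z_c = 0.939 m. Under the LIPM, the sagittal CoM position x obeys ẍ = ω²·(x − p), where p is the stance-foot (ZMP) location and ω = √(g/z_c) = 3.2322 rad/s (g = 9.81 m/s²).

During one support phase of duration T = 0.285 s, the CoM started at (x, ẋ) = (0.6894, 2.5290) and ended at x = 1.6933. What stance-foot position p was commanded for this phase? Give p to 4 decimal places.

p = 0.3010

ωT = 3.2322·0.285 = 0.921177; cosh(ωT) = 1.455148, sinh(ωT) = 1.057098
x(T) = p + (x₀−p)·cosh(ωT) + (ẋ₀/ω)·sinh(ωT) ⇒ p·(1 − cosh) = x(T) − x₀·cosh − (ẋ₀/ω)·sinh
numerator   = 1.6933 − (0.6894)·1.455148 − (2.5290/3.2322)·1.057098 = -0.136994
denominator = 1 − 1.455148 = -0.455148
p = -0.136994 / -0.455148 = 0.3010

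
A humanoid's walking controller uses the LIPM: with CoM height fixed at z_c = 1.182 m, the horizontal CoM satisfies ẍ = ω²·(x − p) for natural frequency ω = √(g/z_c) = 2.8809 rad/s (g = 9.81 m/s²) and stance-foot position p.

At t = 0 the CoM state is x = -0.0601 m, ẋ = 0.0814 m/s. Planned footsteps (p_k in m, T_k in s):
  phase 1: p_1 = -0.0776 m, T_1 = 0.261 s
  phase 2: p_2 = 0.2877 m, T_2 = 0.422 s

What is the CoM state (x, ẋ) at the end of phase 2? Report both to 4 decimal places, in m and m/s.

x = -0.2196, ẋ = -1.1451

phase 1: p=-0.0776, T=0.261, ωT=0.751915, cosh=1.296260, sinh=0.824797; start (x,ẋ)=(-0.060100, 0.081400) → end (x,ẋ)=(-0.031611, 0.147098)
phase 2: p=0.2877, T=0.422, ωT=1.215740, cosh=1.834639, sinh=1.538149; start (x,ẋ)=(-0.031611, 0.147098) → end (x,ẋ)=(-0.219582, -1.145074)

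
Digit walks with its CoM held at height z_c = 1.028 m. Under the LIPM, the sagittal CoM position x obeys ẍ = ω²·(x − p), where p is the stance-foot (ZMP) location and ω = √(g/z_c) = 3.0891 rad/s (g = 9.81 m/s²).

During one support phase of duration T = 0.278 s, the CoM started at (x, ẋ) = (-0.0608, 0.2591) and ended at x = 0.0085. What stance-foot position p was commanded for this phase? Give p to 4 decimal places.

p = -0.0304

ωT = 3.0891·0.278 = 0.858770; cosh(ωT) = 1.391969, sinh(ωT) = 0.968286
x(T) = p + (x₀−p)·cosh(ωT) + (ẋ₀/ω)·sinh(ωT) ⇒ p·(1 − cosh) = x(T) − x₀·cosh − (ẋ₀/ω)·sinh
numerator   = 0.0085 − (-0.0608)·1.391969 − (0.2591/3.0891)·0.968286 = 0.011916
denominator = 1 − 1.391969 = -0.391969
p = 0.011916 / -0.391969 = -0.0304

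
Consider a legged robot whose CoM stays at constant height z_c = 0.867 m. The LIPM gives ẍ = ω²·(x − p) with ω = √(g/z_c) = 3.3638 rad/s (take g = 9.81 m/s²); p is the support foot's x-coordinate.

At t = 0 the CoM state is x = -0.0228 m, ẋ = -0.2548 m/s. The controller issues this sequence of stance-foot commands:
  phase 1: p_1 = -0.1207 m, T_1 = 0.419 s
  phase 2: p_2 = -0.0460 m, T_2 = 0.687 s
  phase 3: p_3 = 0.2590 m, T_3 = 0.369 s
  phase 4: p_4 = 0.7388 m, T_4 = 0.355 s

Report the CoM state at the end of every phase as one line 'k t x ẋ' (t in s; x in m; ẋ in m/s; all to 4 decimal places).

phase 1: p=-0.1207, T=0.419, ωT=1.409432, cosh=2.168956, sinh=1.924674; start (x,ẋ)=(-0.022800, -0.254800) → end (x,ẋ)=(-0.054149, 0.081176)
phase 2: p=-0.0460, T=0.687, ωT=2.310931, cosh=5.091487, sinh=4.992318; start (x,ẋ)=(-0.054149, 0.081176) → end (x,ẋ)=(0.032986, 0.276463)
phase 3: p=0.2590, T=0.369, ωT=1.241242, cosh=1.874467, sinh=1.585442; start (x,ẋ)=(0.032986, 0.276463) → end (x,ẋ)=(-0.034351, -0.687134)
phase 4: p=0.7388, T=0.355, ωT=1.194149, cosh=1.801855, sinh=1.498893; start (x,ẋ)=(-0.034351, -0.687134) → end (x,ẋ)=(-0.960490, -5.136326)

1 0.4190 -0.0541 0.0812
2 1.1060 0.0330 0.2765
3 1.4750 -0.0344 -0.6871
4 1.8300 -0.9605 -5.1363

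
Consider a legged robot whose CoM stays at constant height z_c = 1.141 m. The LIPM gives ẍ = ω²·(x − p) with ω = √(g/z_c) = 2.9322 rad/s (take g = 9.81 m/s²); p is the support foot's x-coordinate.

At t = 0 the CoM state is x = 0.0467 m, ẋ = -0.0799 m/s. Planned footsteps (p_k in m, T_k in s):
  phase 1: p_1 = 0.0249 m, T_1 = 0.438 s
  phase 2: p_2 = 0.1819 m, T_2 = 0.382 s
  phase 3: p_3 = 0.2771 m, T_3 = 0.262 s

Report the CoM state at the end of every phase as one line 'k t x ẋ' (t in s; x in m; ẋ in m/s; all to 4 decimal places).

phase 1: p=0.0249, T=0.438, ωT=1.284304, cosh=1.944497, sinh=1.667654; start (x,ẋ)=(0.046700, -0.079900) → end (x,ẋ)=(0.021848, -0.048766)
phase 2: p=0.1819, T=0.382, ωT=1.120100, cosh=1.695704, sinh=1.369457; start (x,ẋ)=(0.021848, -0.048766) → end (x,ẋ)=(-0.112277, -0.725385)
phase 3: p=0.2771, T=0.262, ωT=0.768236, cosh=1.309896, sinh=0.846065; start (x,ẋ)=(-0.112277, -0.725385) → end (x,ẋ)=(-0.442247, -1.916157)

1 0.4380 0.0218 -0.0488
2 0.8200 -0.1123 -0.7254
3 1.0820 -0.4422 -1.9162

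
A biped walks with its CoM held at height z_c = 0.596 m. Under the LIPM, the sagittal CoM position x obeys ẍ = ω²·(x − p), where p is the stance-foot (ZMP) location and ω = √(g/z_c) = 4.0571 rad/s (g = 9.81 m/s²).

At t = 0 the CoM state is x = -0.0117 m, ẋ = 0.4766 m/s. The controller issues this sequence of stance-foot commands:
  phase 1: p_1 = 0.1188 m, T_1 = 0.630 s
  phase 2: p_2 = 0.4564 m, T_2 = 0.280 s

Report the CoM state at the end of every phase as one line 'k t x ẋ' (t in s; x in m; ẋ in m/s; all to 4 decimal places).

1 0.6300 0.0253 -0.3014
2 0.9100 -0.3879 -2.9606

phase 1: p=0.1188, T=0.630, ωT=2.555973, cosh=6.480723, sinh=6.403106; start (x,ẋ)=(-0.011700, 0.476600) → end (x,ẋ)=(0.025258, -0.301422)
phase 2: p=0.4564, T=0.280, ωT=1.135988, cosh=1.717677, sinh=1.396572; start (x,ẋ)=(0.025258, -0.301422) → end (x,ẋ)=(-0.387920, -2.960609)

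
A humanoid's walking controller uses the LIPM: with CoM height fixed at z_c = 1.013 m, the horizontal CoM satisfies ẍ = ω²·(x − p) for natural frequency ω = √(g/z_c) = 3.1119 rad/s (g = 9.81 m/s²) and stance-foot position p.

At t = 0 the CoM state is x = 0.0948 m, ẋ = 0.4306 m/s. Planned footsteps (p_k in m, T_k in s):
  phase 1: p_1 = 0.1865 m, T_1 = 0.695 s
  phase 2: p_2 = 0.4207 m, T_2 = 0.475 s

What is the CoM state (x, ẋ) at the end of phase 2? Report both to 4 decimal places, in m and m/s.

x = 0.7672, ẋ = 1.2634

phase 1: p=0.1865, T=0.695, ωT=2.162770, cosh=4.405100, sinh=4.290094; start (x,ẋ)=(0.094800, 0.430600) → end (x,ẋ)=(0.376181, 0.672610)
phase 2: p=0.4207, T=0.475, ωT=1.478152, cosh=2.306448, sinh=2.078389; start (x,ẋ)=(0.376181, 0.672610) → end (x,ẋ)=(0.767246, 1.263405)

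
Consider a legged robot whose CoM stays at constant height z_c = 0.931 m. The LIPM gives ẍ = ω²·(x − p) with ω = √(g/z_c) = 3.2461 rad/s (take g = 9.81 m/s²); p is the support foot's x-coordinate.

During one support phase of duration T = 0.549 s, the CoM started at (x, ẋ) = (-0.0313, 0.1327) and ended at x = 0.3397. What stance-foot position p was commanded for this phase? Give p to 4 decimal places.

ωT = 3.2461·0.549 = 1.782109; cosh(ωT) = 3.055329, sinh(ωT) = 2.887046
x(T) = p + (x₀−p)·cosh(ωT) + (ẋ₀/ω)·sinh(ωT) ⇒ p·(1 − cosh) = x(T) − x₀·cosh − (ẋ₀/ω)·sinh
numerator   = 0.3397 − (-0.0313)·3.055329 − (0.1327/3.2461)·2.887046 = 0.317310
denominator = 1 − 3.055329 = -2.055329
p = 0.317310 / -2.055329 = -0.1544

p = -0.1544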